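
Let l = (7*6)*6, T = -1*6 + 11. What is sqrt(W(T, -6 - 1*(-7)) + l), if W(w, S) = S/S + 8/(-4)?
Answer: sqrt(251) ≈ 15.843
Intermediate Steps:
T = 5 (T = -6 + 11 = 5)
W(w, S) = -1 (W(w, S) = 1 + 8*(-1/4) = 1 - 2 = -1)
l = 252 (l = 42*6 = 252)
sqrt(W(T, -6 - 1*(-7)) + l) = sqrt(-1 + 252) = sqrt(251)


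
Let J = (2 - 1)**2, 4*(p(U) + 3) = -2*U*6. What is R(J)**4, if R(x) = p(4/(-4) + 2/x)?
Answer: 1296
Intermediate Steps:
p(U) = -3 - 3*U (p(U) = -3 + (-2*U*6)/4 = -3 + (-12*U)/4 = -3 - 3*U)
J = 1 (J = 1**2 = 1)
R(x) = -6/x (R(x) = -3 - 3*(4/(-4) + 2/x) = -3 - 3*(4*(-1/4) + 2/x) = -3 - 3*(-1 + 2/x) = -3 + (3 - 6/x) = -6/x)
R(J)**4 = (-6/1)**4 = (-6*1)**4 = (-6)**4 = 1296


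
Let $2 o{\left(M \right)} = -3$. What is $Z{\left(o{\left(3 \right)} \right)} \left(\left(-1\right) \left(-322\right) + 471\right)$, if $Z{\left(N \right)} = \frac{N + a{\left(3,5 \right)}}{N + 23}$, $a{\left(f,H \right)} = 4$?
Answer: $\frac{3965}{43} \approx 92.209$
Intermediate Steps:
$o{\left(M \right)} = - \frac{3}{2}$ ($o{\left(M \right)} = \frac{1}{2} \left(-3\right) = - \frac{3}{2}$)
$Z{\left(N \right)} = \frac{4 + N}{23 + N}$ ($Z{\left(N \right)} = \frac{N + 4}{N + 23} = \frac{4 + N}{23 + N}$)
$Z{\left(o{\left(3 \right)} \right)} \left(\left(-1\right) \left(-322\right) + 471\right) = \frac{4 - \frac{3}{2}}{23 - \frac{3}{2}} \left(\left(-1\right) \left(-322\right) + 471\right) = \frac{1}{\frac{43}{2}} \cdot \frac{5}{2} \left(322 + 471\right) = \frac{2}{43} \cdot \frac{5}{2} \cdot 793 = \frac{5}{43} \cdot 793 = \frac{3965}{43}$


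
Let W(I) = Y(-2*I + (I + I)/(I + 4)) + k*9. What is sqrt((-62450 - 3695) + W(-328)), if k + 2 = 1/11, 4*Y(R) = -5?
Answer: I*sqrt(32023101)/22 ≈ 257.22*I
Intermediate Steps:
Y(R) = -5/4 (Y(R) = (1/4)*(-5) = -5/4)
k = -21/11 (k = -2 + 1/11 = -21/11 ≈ -1.9091)
W(I) = -811/44 (W(I) = -5/4 - 21/11*9 = -5/4 - 189/11 = -811/44)
sqrt((-62450 - 3695) + W(-328)) = sqrt((-62450 - 3695) - 811/44) = sqrt(-66145 - 811/44) = sqrt(-2911191/44) = I*sqrt(32023101)/22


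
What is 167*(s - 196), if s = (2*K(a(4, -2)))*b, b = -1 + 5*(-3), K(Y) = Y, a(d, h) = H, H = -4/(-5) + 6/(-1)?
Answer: -24716/5 ≈ -4943.2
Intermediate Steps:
H = -26/5 (H = -4*(-⅕) + 6*(-1) = ⅘ - 6 = -26/5 ≈ -5.2000)
a(d, h) = -26/5
b = -16 (b = -1 - 15 = -16)
s = 832/5 (s = (2*(-26/5))*(-16) = -52/5*(-16) = 832/5 ≈ 166.40)
167*(s - 196) = 167*(832/5 - 196) = 167*(-148/5) = -24716/5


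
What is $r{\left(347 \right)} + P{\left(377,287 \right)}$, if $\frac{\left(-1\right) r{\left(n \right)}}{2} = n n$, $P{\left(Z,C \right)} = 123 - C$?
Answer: $-240982$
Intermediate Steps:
$r{\left(n \right)} = - 2 n^{2}$ ($r{\left(n \right)} = - 2 n n = - 2 n^{2}$)
$r{\left(347 \right)} + P{\left(377,287 \right)} = - 2 \cdot 347^{2} + \left(123 - 287\right) = \left(-2\right) 120409 + \left(123 - 287\right) = -240818 - 164 = -240982$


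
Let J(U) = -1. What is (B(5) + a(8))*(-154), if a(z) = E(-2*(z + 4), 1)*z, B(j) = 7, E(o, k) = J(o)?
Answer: 154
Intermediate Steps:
E(o, k) = -1
a(z) = -z
(B(5) + a(8))*(-154) = (7 - 1*8)*(-154) = (7 - 8)*(-154) = -1*(-154) = 154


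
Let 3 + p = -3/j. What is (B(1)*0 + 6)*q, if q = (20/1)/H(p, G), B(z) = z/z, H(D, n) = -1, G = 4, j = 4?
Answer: -120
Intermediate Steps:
p = -15/4 (p = -3 - 3/4 = -15/4 ≈ -3.7500)
B(z) = 1
q = -20 (q = (20/1)/(-1) = (20*1)*(-1) = 20*(-1) = -20)
(B(1)*0 + 6)*q = (1*0 + 6)*(-20) = (0 + 6)*(-20) = 6*(-20) = -120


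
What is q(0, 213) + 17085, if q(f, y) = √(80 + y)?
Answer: 17085 + √293 ≈ 17102.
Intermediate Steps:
q(0, 213) + 17085 = √(80 + 213) + 17085 = √293 + 17085 = 17085 + √293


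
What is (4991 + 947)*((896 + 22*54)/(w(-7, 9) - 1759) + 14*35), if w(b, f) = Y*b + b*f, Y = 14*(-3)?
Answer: 554190571/191 ≈ 2.9015e+6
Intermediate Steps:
Y = -42
w(b, f) = -42*b + b*f
(4991 + 947)*((896 + 22*54)/(w(-7, 9) - 1759) + 14*35) = (4991 + 947)*((896 + 22*54)/(-7*(-42 + 9) - 1759) + 14*35) = 5938*((896 + 1188)/(-7*(-33) - 1759) + 490) = 5938*(2084/(231 - 1759) + 490) = 5938*(2084/(-1528) + 490) = 5938*(2084*(-1/1528) + 490) = 5938*(-521/382 + 490) = 5938*(186659/382) = 554190571/191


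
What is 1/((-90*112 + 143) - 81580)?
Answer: -1/91517 ≈ -1.0927e-5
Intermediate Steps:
1/((-90*112 + 143) - 81580) = 1/((-10080 + 143) - 81580) = 1/(-9937 - 81580) = 1/(-91517) = -1/91517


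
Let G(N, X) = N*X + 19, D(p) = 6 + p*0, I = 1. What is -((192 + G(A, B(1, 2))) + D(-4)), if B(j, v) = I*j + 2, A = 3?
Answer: -226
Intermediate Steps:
B(j, v) = 2 + j (B(j, v) = 1*j + 2 = j + 2 = 2 + j)
D(p) = 6 (D(p) = 6 + 0 = 6)
G(N, X) = 19 + N*X
-((192 + G(A, B(1, 2))) + D(-4)) = -((192 + (19 + 3*(2 + 1))) + 6) = -((192 + (19 + 3*3)) + 6) = -((192 + (19 + 9)) + 6) = -((192 + 28) + 6) = -(220 + 6) = -1*226 = -226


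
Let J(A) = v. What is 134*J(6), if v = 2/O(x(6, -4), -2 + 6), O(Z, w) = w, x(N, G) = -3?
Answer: 67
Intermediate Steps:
v = ½ (v = 2/(-2 + 6) = 2/4 = 2*(¼) = ½ ≈ 0.50000)
J(A) = ½
134*J(6) = 134*(½) = 67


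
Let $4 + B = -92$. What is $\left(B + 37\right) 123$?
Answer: $-7257$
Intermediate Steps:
$B = -96$ ($B = -4 - 92 = -96$)
$\left(B + 37\right) 123 = \left(-96 + 37\right) 123 = \left(-59\right) 123 = -7257$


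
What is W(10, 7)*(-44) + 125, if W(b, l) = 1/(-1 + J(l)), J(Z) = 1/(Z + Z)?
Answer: 2241/13 ≈ 172.38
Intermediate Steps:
J(Z) = 1/(2*Z)
W(b, l) = 1/(-1 + 1/(2*l))
W(10, 7)*(-44) + 125 = -2*7/(-1 + 2*7)*(-44) + 125 = -2*7/(-1 + 14)*(-44) + 125 = -2*7/13*(-44) + 125 = -2*7*1/13*(-44) + 125 = -14/13*(-44) + 125 = 616/13 + 125 = 2241/13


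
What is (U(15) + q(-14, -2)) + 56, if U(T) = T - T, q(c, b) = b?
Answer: 54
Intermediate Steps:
U(T) = 0
(U(15) + q(-14, -2)) + 56 = (0 - 2) + 56 = -2 + 56 = 54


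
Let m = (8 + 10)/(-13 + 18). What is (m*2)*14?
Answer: 504/5 ≈ 100.80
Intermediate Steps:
m = 18/5 ≈ 3.6000
(m*2)*14 = ((18/5)*2)*14 = (36/5)*14 = 504/5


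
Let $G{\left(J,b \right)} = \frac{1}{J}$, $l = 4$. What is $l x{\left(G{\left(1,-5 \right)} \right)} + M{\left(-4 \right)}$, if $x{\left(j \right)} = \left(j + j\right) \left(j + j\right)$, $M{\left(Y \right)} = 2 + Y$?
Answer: $14$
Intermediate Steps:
$x{\left(j \right)} = 4 j^{2}$ ($x{\left(j \right)} = 2 j 2 j = 4 j^{2}$)
$l x{\left(G{\left(1,-5 \right)} \right)} + M{\left(-4 \right)} = 4 \cdot 4 \left(1^{-1}\right)^{2} + \left(2 - 4\right) = 4 \cdot 4 \cdot 1^{2} - 2 = 4 \cdot 4 \cdot 1 - 2 = 4 \cdot 4 - 2 = 16 - 2 = 14$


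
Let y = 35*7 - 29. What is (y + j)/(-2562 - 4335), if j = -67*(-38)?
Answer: -2762/6897 ≈ -0.40046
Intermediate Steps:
y = 216 (y = 245 - 29 = 216)
j = 2546
(y + j)/(-2562 - 4335) = (216 + 2546)/(-2562 - 4335) = 2762/(-6897) = 2762*(-1/6897) = -2762/6897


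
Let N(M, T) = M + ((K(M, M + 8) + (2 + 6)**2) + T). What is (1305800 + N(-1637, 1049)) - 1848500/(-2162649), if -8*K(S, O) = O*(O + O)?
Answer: 5552528683487/8650596 ≈ 6.4187e+5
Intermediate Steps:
K(S, O) = -O**2/4 (K(S, O) = -O*(O + O)/8 = -O*2*O/8 = -O**2/4)
N(M, T) = 64 + M + T - (8 + M)**2/4 (N(M, T) = M + ((-(M + 8)**2/4 + (2 + 6)**2) + T) = M + ((-(8 + M)**2/4 + 8**2) + T) = M + ((-(8 + M)**2/4 + 64) + T) = M + ((64 - (8 + M)**2/4) + T) = M + (64 + T - (8 + M)**2/4) = 64 + M + T - (8 + M)**2/4)
(1305800 + N(-1637, 1049)) - 1848500/(-2162649) = (1305800 + (48 + 1049 - 3*(-1637) - 1/4*(-1637)**2)) - 1848500/(-2162649) = (1305800 + (48 + 1049 + 4911 - 1/4*2679769)) - 1848500*(-1/2162649) = (1305800 + (48 + 1049 + 4911 - 2679769/4)) + 1848500/2162649 = (1305800 - 2655737/4) + 1848500/2162649 = 2567463/4 + 1848500/2162649 = 5552528683487/8650596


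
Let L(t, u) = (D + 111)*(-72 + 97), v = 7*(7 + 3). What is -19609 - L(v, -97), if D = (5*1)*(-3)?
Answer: -22009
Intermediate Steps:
D = -15 (D = 5*(-3) = -15)
v = 70 (v = 7*10 = 70)
L(t, u) = 2400 (L(t, u) = (-15 + 111)*(-72 + 97) = 96*25 = 2400)
-19609 - L(v, -97) = -19609 - 1*2400 = -19609 - 2400 = -22009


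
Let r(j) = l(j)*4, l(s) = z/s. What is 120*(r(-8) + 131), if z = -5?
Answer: 16020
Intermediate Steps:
l(s) = -5/s
r(j) = -20/j (r(j) = -5/j*4 = -20/j)
120*(r(-8) + 131) = 120*(-20/(-8) + 131) = 120*(-20*(-⅛) + 131) = 120*(5/2 + 131) = 120*(267/2) = 16020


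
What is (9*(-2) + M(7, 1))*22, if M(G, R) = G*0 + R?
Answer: -374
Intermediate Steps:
M(G, R) = R (M(G, R) = 0 + R = R)
(9*(-2) + M(7, 1))*22 = (9*(-2) + 1)*22 = (-18 + 1)*22 = -17*22 = -374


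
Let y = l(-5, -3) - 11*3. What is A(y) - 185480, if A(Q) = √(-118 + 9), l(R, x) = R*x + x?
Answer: -185480 + I*√109 ≈ -1.8548e+5 + 10.44*I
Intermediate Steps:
l(R, x) = x + R*x
y = -21 (y = -3*(1 - 5) - 11*3 = -3*(-4) - 33 = 12 - 33 = -21)
A(Q) = I*√109 (A(Q) = √(-109) = I*√109)
A(y) - 185480 = I*√109 - 185480 = -185480 + I*√109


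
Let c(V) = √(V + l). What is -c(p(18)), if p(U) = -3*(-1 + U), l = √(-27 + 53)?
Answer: -I*√(51 - √26) ≈ -6.775*I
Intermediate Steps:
l = √26 ≈ 5.0990
p(U) = 3 - 3*U
c(V) = √(V + √26)
-c(p(18)) = -√((3 - 3*18) + √26) = -√((3 - 54) + √26) = -√(-51 + √26)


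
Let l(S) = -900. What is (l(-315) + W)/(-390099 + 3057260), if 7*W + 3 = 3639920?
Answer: 3633617/18670127 ≈ 0.19462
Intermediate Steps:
W = 3639917/7 (W = -3/7 + (⅐)*3639920 = -3/7 + 3639920/7 = 3639917/7 ≈ 5.1999e+5)
(l(-315) + W)/(-390099 + 3057260) = (-900 + 3639917/7)/(-390099 + 3057260) = (3633617/7)/2667161 = (3633617/7)*(1/2667161) = 3633617/18670127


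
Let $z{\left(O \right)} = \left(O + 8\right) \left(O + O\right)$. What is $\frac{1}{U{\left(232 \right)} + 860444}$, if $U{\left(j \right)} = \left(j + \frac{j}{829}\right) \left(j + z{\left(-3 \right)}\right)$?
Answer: $\frac{829}{752205196} \approx 1.1021 \cdot 10^{-6}$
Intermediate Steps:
$z{\left(O \right)} = 2 O \left(8 + O\right)$ ($z{\left(O \right)} = \left(8 + O\right) 2 O = 2 O \left(8 + O\right)$)
$U{\left(j \right)} = \frac{830 j \left(-30 + j\right)}{829}$ ($U{\left(j \right)} = \left(j + \frac{j}{829}\right) \left(j + 2 \left(-3\right) \left(8 - 3\right)\right) = \left(j + j \frac{1}{829}\right) \left(j + 2 \left(-3\right) 5\right) = \left(j + \frac{j}{829}\right) \left(j - 30\right) = \frac{830 j}{829} \left(-30 + j\right) = \frac{830 j \left(-30 + j\right)}{829}$)
$\frac{1}{U{\left(232 \right)} + 860444} = \frac{1}{\frac{830}{829} \cdot 232 \left(-30 + 232\right) + 860444} = \frac{1}{\frac{830}{829} \cdot 232 \cdot 202 + 860444} = \frac{1}{\frac{38897120}{829} + 860444} = \frac{1}{\frac{752205196}{829}} = \frac{829}{752205196}$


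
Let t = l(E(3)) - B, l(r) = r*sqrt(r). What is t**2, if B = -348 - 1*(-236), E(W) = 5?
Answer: 12669 + 1120*sqrt(5) ≈ 15173.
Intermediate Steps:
l(r) = r**(3/2)
B = -112 (B = -348 + 236 = -112)
t = 112 + 5*sqrt(5) (t = 5**(3/2) - 1*(-112) = 5*sqrt(5) + 112 = 112 + 5*sqrt(5) ≈ 123.18)
t**2 = (112 + 5*sqrt(5))**2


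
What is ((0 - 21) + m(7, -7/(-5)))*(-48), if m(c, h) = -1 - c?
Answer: 1392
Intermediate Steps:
((0 - 21) + m(7, -7/(-5)))*(-48) = ((0 - 21) + (-1 - 1*7))*(-48) = (-21 + (-1 - 7))*(-48) = (-21 - 8)*(-48) = -29*(-48) = 1392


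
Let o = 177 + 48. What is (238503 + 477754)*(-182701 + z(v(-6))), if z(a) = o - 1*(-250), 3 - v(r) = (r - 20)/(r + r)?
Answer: -130520648082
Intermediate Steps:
o = 225
v(r) = 3 - (-20 + r)/(2*r) (v(r) = 3 - (r - 20)/(r + r) = 3 - (-20 + r)/(2*r))
z(a) = 475 (z(a) = 225 - 1*(-250) = 225 + 250 = 475)
(238503 + 477754)*(-182701 + z(v(-6))) = (238503 + 477754)*(-182701 + 475) = 716257*(-182226) = -130520648082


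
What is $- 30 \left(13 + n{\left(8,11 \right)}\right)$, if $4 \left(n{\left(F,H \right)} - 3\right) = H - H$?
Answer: $-480$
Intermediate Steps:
$n{\left(F,H \right)} = 3$ ($n{\left(F,H \right)} = 3 + \frac{H - H}{4} = 3 + \frac{1}{4} \cdot 0 = 3 + 0 = 3$)
$- 30 \left(13 + n{\left(8,11 \right)}\right) = - 30 \left(13 + 3\right) = \left(-30\right) 16 = -480$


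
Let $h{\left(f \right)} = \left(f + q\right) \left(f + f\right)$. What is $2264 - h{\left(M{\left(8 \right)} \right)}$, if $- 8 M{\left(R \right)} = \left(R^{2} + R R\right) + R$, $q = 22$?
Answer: $2434$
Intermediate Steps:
$M{\left(R \right)} = - \frac{R^{2}}{4} - \frac{R}{8}$ ($M{\left(R \right)} = - \frac{\left(R^{2} + R R\right) + R}{8} = - \frac{\left(R^{2} + R^{2}\right) + R}{8} = - \frac{2 R^{2} + R}{8} = - \frac{R + 2 R^{2}}{8} = - \frac{R^{2}}{4} - \frac{R}{8}$)
$h{\left(f \right)} = 2 f \left(22 + f\right)$ ($h{\left(f \right)} = \left(f + 22\right) \left(f + f\right) = \left(22 + f\right) 2 f = 2 f \left(22 + f\right)$)
$2264 - h{\left(M{\left(8 \right)} \right)} = 2264 - 2 \left(\left(- \frac{1}{8}\right) 8 \left(1 + 2 \cdot 8\right)\right) \left(22 - 1 \left(1 + 2 \cdot 8\right)\right) = 2264 - 2 \left(\left(- \frac{1}{8}\right) 8 \left(1 + 16\right)\right) \left(22 - 1 \left(1 + 16\right)\right) = 2264 - 2 \left(\left(- \frac{1}{8}\right) 8 \cdot 17\right) \left(22 - 1 \cdot 17\right) = 2264 - 2 \left(-17\right) \left(22 - 17\right) = 2264 - 2 \left(-17\right) 5 = 2264 - -170 = 2264 + 170 = 2434$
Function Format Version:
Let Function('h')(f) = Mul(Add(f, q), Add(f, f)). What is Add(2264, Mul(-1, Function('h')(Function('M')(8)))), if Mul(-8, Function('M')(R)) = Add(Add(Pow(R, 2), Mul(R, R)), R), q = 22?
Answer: 2434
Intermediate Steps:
Function('M')(R) = Add(Mul(Rational(-1, 4), Pow(R, 2)), Mul(Rational(-1, 8), R)) (Function('M')(R) = Mul(Rational(-1, 8), Add(Add(Pow(R, 2), Mul(R, R)), R)) = Mul(Rational(-1, 8), Add(Add(Pow(R, 2), Pow(R, 2)), R)) = Mul(Rational(-1, 8), Add(Mul(2, Pow(R, 2)), R)) = Mul(Rational(-1, 8), Add(R, Mul(2, Pow(R, 2)))) = Add(Mul(Rational(-1, 4), Pow(R, 2)), Mul(Rational(-1, 8), R)))
Function('h')(f) = Mul(2, f, Add(22, f)) (Function('h')(f) = Mul(Add(f, 22), Add(f, f)) = Mul(Add(22, f), Mul(2, f)) = Mul(2, f, Add(22, f)))
Add(2264, Mul(-1, Function('h')(Function('M')(8)))) = Add(2264, Mul(-1, Mul(2, Mul(Rational(-1, 8), 8, Add(1, Mul(2, 8))), Add(22, Mul(Rational(-1, 8), 8, Add(1, Mul(2, 8))))))) = Add(2264, Mul(-1, Mul(2, Mul(Rational(-1, 8), 8, Add(1, 16)), Add(22, Mul(Rational(-1, 8), 8, Add(1, 16)))))) = Add(2264, Mul(-1, Mul(2, Mul(Rational(-1, 8), 8, 17), Add(22, Mul(Rational(-1, 8), 8, 17))))) = Add(2264, Mul(-1, Mul(2, -17, Add(22, -17)))) = Add(2264, Mul(-1, Mul(2, -17, 5))) = Add(2264, Mul(-1, -170)) = Add(2264, 170) = 2434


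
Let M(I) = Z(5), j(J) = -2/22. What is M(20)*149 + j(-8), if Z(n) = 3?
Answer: 4916/11 ≈ 446.91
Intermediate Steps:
j(J) = -1/11 (j(J) = -2*1/22 = -1/11)
M(I) = 3
M(20)*149 + j(-8) = 3*149 - 1/11 = 447 - 1/11 = 4916/11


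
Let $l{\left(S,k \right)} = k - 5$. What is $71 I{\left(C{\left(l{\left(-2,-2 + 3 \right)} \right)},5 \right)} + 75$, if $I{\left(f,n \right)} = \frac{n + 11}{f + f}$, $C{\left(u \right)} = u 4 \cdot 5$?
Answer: $\frac{679}{10} \approx 67.9$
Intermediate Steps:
$l{\left(S,k \right)} = -5 + k$
$C{\left(u \right)} = 20 u$ ($C{\left(u \right)} = 4 u 5 = 20 u$)
$I{\left(f,n \right)} = \frac{11 + n}{2 f}$
$71 I{\left(C{\left(l{\left(-2,-2 + 3 \right)} \right)},5 \right)} + 75 = 71 \frac{11 + 5}{2 \cdot 20 \left(-5 + \left(-2 + 3\right)\right)} + 75 = 71 \cdot \frac{1}{2} \frac{1}{20 \left(-5 + 1\right)} 16 + 75 = 71 \cdot \frac{1}{2} \frac{1}{20 \left(-4\right)} 16 + 75 = 71 \cdot \frac{1}{2} \frac{1}{-80} \cdot 16 + 75 = 71 \cdot \frac{1}{2} \left(- \frac{1}{80}\right) 16 + 75 = 71 \left(- \frac{1}{10}\right) + 75 = - \frac{71}{10} + 75 = \frac{679}{10}$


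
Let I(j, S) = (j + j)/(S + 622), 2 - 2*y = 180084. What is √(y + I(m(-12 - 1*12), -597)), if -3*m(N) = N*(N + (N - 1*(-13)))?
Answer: I*√2251585/5 ≈ 300.11*I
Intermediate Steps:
y = -90041 (y = 1 - ½*180084 = 1 - 90042 = -90041)
m(N) = -N*(13 + 2*N)/3 (m(N) = -N*(N + (N - 1*(-13)))/3 = -N*(N + (N + 13))/3 = -N*(N + (13 + N))/3 = -N*(13 + 2*N)/3)
I(j, S) = 2*j/(622 + S) (I(j, S) = (2*j)/(622 + S) = 2*j/(622 + S))
√(y + I(m(-12 - 1*12), -597)) = √(-90041 + 2*(-(-12 - 1*12)*(13 + 2*(-12 - 1*12))/3)/(622 - 597)) = √(-90041 + 2*(-(-12 - 12)*(13 + 2*(-12 - 12))/3)/25) = √(-90041 + 2*(-⅓*(-24)*(13 + 2*(-24)))*(1/25)) = √(-90041 + 2*(-⅓*(-24)*(13 - 48))*(1/25)) = √(-90041 + 2*(-⅓*(-24)*(-35))*(1/25)) = √(-90041 + 2*(-280)*(1/25)) = √(-90041 - 112/5) = √(-450317/5) = I*√2251585/5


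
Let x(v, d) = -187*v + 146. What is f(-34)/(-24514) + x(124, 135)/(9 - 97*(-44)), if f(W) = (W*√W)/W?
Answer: -23042/4277 - I*√34/24514 ≈ -5.3874 - 0.00023786*I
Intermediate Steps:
x(v, d) = 146 - 187*v
f(W) = √W (f(W) = W^(3/2)/W = √W)
f(-34)/(-24514) + x(124, 135)/(9 - 97*(-44)) = √(-34)/(-24514) + (146 - 187*124)/(9 - 97*(-44)) = (I*√34)*(-1/24514) + (146 - 23188)/(9 + 4268) = -I*√34/24514 - 23042/4277 = -23042/4277 - I*√34/24514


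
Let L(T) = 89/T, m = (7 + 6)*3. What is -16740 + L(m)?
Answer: -652771/39 ≈ -16738.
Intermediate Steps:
m = 39 (m = 13*3 = 39)
-16740 + L(m) = -16740 + 89/39 = -652771/39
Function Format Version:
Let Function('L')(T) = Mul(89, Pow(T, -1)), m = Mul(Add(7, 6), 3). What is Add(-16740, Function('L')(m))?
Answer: Rational(-652771, 39) ≈ -16738.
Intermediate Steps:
m = 39 (m = Mul(13, 3) = 39)
Add(-16740, Function('L')(m)) = Add(-16740, Mul(89, Pow(39, -1))) = Add(-16740, Mul(89, Rational(1, 39))) = Add(-16740, Rational(89, 39)) = Rational(-652771, 39)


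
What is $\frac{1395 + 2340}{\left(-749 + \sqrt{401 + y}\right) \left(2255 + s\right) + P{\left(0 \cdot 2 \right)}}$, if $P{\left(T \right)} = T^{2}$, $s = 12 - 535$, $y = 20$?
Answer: $- \frac{186501}{64728304} - \frac{249 \sqrt{421}}{64728304} \approx -0.0029602$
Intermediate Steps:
$s = -523$ ($s = 12 - 535 = -523$)
$\frac{1395 + 2340}{\left(-749 + \sqrt{401 + y}\right) \left(2255 + s\right) + P{\left(0 \cdot 2 \right)}} = \frac{1395 + 2340}{\left(-749 + \sqrt{401 + 20}\right) \left(2255 - 523\right) + \left(0 \cdot 2\right)^{2}} = \frac{3735}{\left(-749 + \sqrt{421}\right) 1732 + 0^{2}} = \frac{3735}{\left(-1297268 + 1732 \sqrt{421}\right) + 0} = \frac{3735}{-1297268 + 1732 \sqrt{421}}$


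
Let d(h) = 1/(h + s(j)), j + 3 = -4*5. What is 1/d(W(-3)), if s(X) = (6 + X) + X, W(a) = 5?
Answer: -35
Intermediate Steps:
j = -23 (j = -3 - 4*5 = -3 - 20 = -23)
s(X) = 6 + 2*X
d(h) = 1/(-40 + h) (d(h) = 1/(h + (6 + 2*(-23))) = 1/(h + (6 - 46)) = 1/(h - 40) = 1/(-40 + h))
1/d(W(-3)) = 1/(1/(-40 + 5)) = 1/(1/(-35)) = 1/(-1/35) = -35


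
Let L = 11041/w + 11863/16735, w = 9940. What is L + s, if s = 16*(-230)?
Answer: -122370044529/33269180 ≈ -3678.2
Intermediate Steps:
L = 60537871/33269180 (L = 11041/9940 + 11863/16735 = 60537871/33269180 ≈ 1.8196)
s = -3680
L + s = 60537871/33269180 - 3680 = -122370044529/33269180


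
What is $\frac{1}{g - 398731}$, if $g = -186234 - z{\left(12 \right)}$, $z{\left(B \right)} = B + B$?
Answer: $- \frac{1}{584989} \approx -1.7094 \cdot 10^{-6}$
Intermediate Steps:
$z{\left(B \right)} = 2 B$
$g = -186258$ ($g = -186234 - 2 \cdot 12 = -186234 - 24 = -186258$)
$\frac{1}{g - 398731} = \frac{1}{-186258 - 398731} = \frac{1}{-584989} = - \frac{1}{584989}$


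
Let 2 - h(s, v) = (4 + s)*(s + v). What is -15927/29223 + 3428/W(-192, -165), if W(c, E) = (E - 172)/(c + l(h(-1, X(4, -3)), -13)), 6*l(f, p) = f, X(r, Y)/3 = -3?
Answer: 6231411827/3282717 ≈ 1898.2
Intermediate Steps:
X(r, Y) = -9 (X(r, Y) = 3*(-3) = -9)
h(s, v) = 2 - (4 + s)*(s + v)
l(f, p) = f/6
W(c, E) = (-172 + E)/(16/3 + c) (W(c, E) = (E - 172)/(c + (2 - 1*(-1)² - 4*(-1) - 4*(-9) - 1*(-1)*(-9))/6) = (-172 + E)/(c + (2 - 1*1 + 4 + 36 - 9)/6) = (-172 + E)/(c + (2 - 1 + 4 + 36 - 9)/6) = (-172 + E)/(c + (⅙)*32) = (-172 + E)/(c + 16/3) = (-172 + E)/(16/3 + c))
-15927/29223 + 3428/W(-192, -165) = -15927/29223 + 3428/((3*(-172 - 165)/(16 + 3*(-192)))) = -15927*1/29223 + 3428/((3*(-337)/(16 - 576))) = -5309/9741 + 3428/((3*(-337)/(-560))) = -5309/9741 + 3428/((3*(-1/560)*(-337))) = -5309/9741 + 3428/(1011/560) = -5309/9741 + 3428*(560/1011) = -5309/9741 + 1919680/1011 = 6231411827/3282717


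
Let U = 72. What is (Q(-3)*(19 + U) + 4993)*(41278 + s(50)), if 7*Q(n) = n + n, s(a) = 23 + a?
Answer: 203240165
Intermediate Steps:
Q(n) = 2*n/7 (Q(n) = (n + n)/7 = (2*n)/7 = 2*n/7)
(Q(-3)*(19 + U) + 4993)*(41278 + s(50)) = (((2/7)*(-3))*(19 + 72) + 4993)*(41278 + (23 + 50)) = (-6/7*91 + 4993)*(41278 + 73) = (-78 + 4993)*41351 = 4915*41351 = 203240165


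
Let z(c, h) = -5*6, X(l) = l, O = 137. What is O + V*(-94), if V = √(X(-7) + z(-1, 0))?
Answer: 137 - 94*I*√37 ≈ 137.0 - 571.78*I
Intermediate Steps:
z(c, h) = -30
V = I*√37 (V = √(-7 - 30) = √(-37) = I*√37 ≈ 6.0828*I)
O + V*(-94) = 137 + (I*√37)*(-94) = 137 - 94*I*√37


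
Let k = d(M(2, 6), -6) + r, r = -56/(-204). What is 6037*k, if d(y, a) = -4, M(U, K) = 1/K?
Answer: -1147030/51 ≈ -22491.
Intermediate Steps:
r = 14/51 (r = -56*(-1/204) = 14/51 ≈ 0.27451)
k = -190/51 (k = -4 + 14/51 = -190/51 ≈ -3.7255)
6037*k = 6037*(-190/51) = -1147030/51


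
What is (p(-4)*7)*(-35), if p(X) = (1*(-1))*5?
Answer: 1225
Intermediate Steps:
p(X) = -5 (p(X) = -1*5 = -5)
(p(-4)*7)*(-35) = -5*7*(-35) = -35*(-35) = 1225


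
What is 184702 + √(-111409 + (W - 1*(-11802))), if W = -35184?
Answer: 184702 + I*√134791 ≈ 1.847e+5 + 367.14*I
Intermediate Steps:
184702 + √(-111409 + (W - 1*(-11802))) = 184702 + √(-111409 + (-35184 - 1*(-11802))) = 184702 + √(-111409 + (-35184 + 11802)) = 184702 + √(-111409 - 23382) = 184702 + √(-134791) = 184702 + I*√134791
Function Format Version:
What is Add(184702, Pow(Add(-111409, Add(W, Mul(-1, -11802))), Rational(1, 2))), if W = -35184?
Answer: Add(184702, Mul(I, Pow(134791, Rational(1, 2)))) ≈ Add(1.8470e+5, Mul(367.14, I))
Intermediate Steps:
Add(184702, Pow(Add(-111409, Add(W, Mul(-1, -11802))), Rational(1, 2))) = Add(184702, Pow(Add(-111409, Add(-35184, Mul(-1, -11802))), Rational(1, 2))) = Add(184702, Pow(Add(-111409, Add(-35184, 11802)), Rational(1, 2))) = Add(184702, Pow(Add(-111409, -23382), Rational(1, 2))) = Add(184702, Pow(-134791, Rational(1, 2))) = Add(184702, Mul(I, Pow(134791, Rational(1, 2))))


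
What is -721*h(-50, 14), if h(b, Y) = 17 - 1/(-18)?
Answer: -221347/18 ≈ -12297.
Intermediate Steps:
h(b, Y) = 307/18 (h(b, Y) = 17 - 1*(-1/18) = 17 + 1/18 = 307/18)
-721*h(-50, 14) = -721*307/18 = -221347/18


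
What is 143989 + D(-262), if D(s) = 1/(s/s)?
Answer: 143990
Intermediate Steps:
D(s) = 1 (D(s) = 1/1 = 1)
143989 + D(-262) = 143989 + 1 = 143990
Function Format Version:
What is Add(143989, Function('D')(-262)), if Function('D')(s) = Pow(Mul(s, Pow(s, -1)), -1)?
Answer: 143990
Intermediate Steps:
Function('D')(s) = 1 (Function('D')(s) = Pow(1, -1) = 1)
Add(143989, Function('D')(-262)) = Add(143989, 1) = 143990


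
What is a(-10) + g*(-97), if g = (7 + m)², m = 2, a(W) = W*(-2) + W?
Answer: -7847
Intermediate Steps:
a(W) = -W (a(W) = -2*W + W = -W)
g = 81 (g = (7 + 2)² = 9² = 81)
a(-10) + g*(-97) = -1*(-10) + 81*(-97) = 10 - 7857 = -7847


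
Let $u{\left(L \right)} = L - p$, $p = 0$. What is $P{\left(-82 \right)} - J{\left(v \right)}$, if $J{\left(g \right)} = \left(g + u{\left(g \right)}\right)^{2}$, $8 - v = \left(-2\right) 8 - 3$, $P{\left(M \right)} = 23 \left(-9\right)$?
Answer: $-3123$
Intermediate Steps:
$P{\left(M \right)} = -207$
$u{\left(L \right)} = L$ ($u{\left(L \right)} = L - 0 = L + 0 = L$)
$v = 27$ ($v = 8 - \left(\left(-2\right) 8 - 3\right) = 8 - \left(-16 - 3\right) = 8 - -19 = 8 + 19 = 27$)
$J{\left(g \right)} = 4 g^{2}$ ($J{\left(g \right)} = \left(g + g\right)^{2} = \left(2 g\right)^{2} = 4 g^{2}$)
$P{\left(-82 \right)} - J{\left(v \right)} = -207 - 4 \cdot 27^{2} = -207 - 4 \cdot 729 = -207 - 2916 = -3123$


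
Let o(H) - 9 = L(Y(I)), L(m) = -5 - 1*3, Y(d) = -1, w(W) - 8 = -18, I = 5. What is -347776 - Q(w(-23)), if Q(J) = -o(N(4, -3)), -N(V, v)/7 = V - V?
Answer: -347775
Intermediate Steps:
w(W) = -10 (w(W) = 8 - 18 = -10)
N(V, v) = 0 (N(V, v) = -7*(V - V) = -7*0 = 0)
L(m) = -8 (L(m) = -5 - 3 = -8)
o(H) = 1 (o(H) = 9 - 8 = 1)
Q(J) = -1 (Q(J) = -1*1 = -1)
-347776 - Q(w(-23)) = -347776 - 1*(-1) = -347776 + 1 = -347775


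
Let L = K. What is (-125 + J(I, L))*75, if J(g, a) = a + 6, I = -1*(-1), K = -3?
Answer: -9150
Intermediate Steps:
L = -3
I = 1
J(g, a) = 6 + a
(-125 + J(I, L))*75 = (-125 + (6 - 3))*75 = (-125 + 3)*75 = -122*75 = -9150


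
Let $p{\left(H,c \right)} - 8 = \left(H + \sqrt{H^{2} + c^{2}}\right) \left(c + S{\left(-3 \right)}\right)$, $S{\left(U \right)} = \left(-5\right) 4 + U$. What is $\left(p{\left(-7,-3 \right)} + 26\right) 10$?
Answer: $2160 - 260 \sqrt{58} \approx 179.9$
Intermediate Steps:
$S{\left(U \right)} = -20 + U$
$p{\left(H,c \right)} = 8 + \left(-23 + c\right) \left(H + \sqrt{H^{2} + c^{2}}\right)$ ($p{\left(H,c \right)} = 8 + \left(H + \sqrt{H^{2} + c^{2}}\right) \left(c - 23\right) = 8 + \left(H + \sqrt{H^{2} + c^{2}}\right) \left(-23 + c\right) = 8 + \left(-23 + c\right) \left(H + \sqrt{H^{2} + c^{2}}\right)$)
$\left(p{\left(-7,-3 \right)} + 26\right) 10 = \left(\left(8 - -161 - 23 \sqrt{\left(-7\right)^{2} + \left(-3\right)^{2}} - -21 - 3 \sqrt{\left(-7\right)^{2} + \left(-3\right)^{2}}\right) + 26\right) 10 = \left(\left(8 + 161 - 23 \sqrt{49 + 9} + 21 - 3 \sqrt{49 + 9}\right) + 26\right) 10 = \left(\left(8 + 161 - 23 \sqrt{58} + 21 - 3 \sqrt{58}\right) + 26\right) 10 = \left(\left(190 - 26 \sqrt{58}\right) + 26\right) 10 = \left(216 - 26 \sqrt{58}\right) 10 = 2160 - 260 \sqrt{58}$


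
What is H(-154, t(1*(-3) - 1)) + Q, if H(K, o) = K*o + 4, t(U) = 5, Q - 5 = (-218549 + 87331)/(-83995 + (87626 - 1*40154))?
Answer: -27662785/36523 ≈ -757.41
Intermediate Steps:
Q = 313833/36523 (Q = 5 + (-218549 + 87331)/(-83995 + (87626 - 1*40154)) = 5 - 131218/(-83995 + (87626 - 40154)) = 5 - 131218/(-83995 + 47472) = 5 - 131218/(-36523) = 5 - 131218*(-1/36523) = 5 + 131218/36523 = 313833/36523 ≈ 8.5927)
H(K, o) = 4 + K*o
H(-154, t(1*(-3) - 1)) + Q = (4 - 154*5) + 313833/36523 = (4 - 770) + 313833/36523 = -766 + 313833/36523 = -27662785/36523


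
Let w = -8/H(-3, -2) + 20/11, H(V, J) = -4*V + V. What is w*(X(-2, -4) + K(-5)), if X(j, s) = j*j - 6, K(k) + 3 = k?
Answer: -920/99 ≈ -9.2929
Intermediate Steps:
H(V, J) = -3*V
K(k) = -3 + k
X(j, s) = -6 + j**2 (X(j, s) = j**2 - 6 = -6 + j**2)
w = 92/99 (w = -8/((-3*(-3))) + 20/11 = -8/9 + 20*(1/11) = -8*1/9 + 20/11 = -8/9 + 20/11 = 92/99 ≈ 0.92929)
w*(X(-2, -4) + K(-5)) = 92*((-6 + (-2)**2) + (-3 - 5))/99 = 92*((-6 + 4) - 8)/99 = 92*(-2 - 8)/99 = (92/99)*(-10) = -920/99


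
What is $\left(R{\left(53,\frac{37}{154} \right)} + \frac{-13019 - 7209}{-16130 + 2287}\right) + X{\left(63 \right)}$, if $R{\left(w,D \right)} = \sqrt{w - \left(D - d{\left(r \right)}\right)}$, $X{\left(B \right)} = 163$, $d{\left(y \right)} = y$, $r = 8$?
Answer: $\frac{2276637}{13843} + \frac{\sqrt{1440978}}{154} \approx 172.26$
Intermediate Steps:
$R{\left(w,D \right)} = \sqrt{8 + w - D}$ ($R{\left(w,D \right)} = \sqrt{w - \left(-8 + D\right)} = \sqrt{8 + w - D}$)
$\left(R{\left(53,\frac{37}{154} \right)} + \frac{-13019 - 7209}{-16130 + 2287}\right) + X{\left(63 \right)} = \left(\sqrt{8 + 53 - \frac{37}{154}} + \frac{-13019 - 7209}{-16130 + 2287}\right) + 163 = \left(\sqrt{8 + 53 - 37 \cdot \frac{1}{154}} - \frac{20228}{-13843}\right) + 163 = \left(\sqrt{8 + 53 - \frac{37}{154}} - - \frac{20228}{13843}\right) + 163 = \left(\sqrt{8 + 53 - \frac{37}{154}} + \frac{20228}{13843}\right) + 163 = \left(\sqrt{\frac{9357}{154}} + \frac{20228}{13843}\right) + 163 = \left(\frac{\sqrt{1440978}}{154} + \frac{20228}{13843}\right) + 163 = \left(\frac{20228}{13843} + \frac{\sqrt{1440978}}{154}\right) + 163 = \frac{2276637}{13843} + \frac{\sqrt{1440978}}{154}$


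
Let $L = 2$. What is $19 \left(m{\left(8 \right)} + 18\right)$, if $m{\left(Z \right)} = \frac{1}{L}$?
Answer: $\frac{703}{2} \approx 351.5$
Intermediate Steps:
$m{\left(Z \right)} = \frac{1}{2}$
$19 \left(m{\left(8 \right)} + 18\right) = 19 \left(\frac{1}{2} + 18\right) = 19 \cdot \frac{37}{2} = \frac{703}{2}$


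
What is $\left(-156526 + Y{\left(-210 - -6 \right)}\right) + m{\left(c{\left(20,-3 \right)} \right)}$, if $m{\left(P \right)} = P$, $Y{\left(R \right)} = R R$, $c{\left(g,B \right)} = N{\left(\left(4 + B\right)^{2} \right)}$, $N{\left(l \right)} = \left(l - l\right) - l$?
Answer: $-114911$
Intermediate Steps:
$N{\left(l \right)} = - l$ ($N{\left(l \right)} = 0 - l = - l$)
$c{\left(g,B \right)} = - \left(4 + B\right)^{2}$
$Y{\left(R \right)} = R^{2}$
$\left(-156526 + Y{\left(-210 - -6 \right)}\right) + m{\left(c{\left(20,-3 \right)} \right)} = \left(-156526 + \left(-210 - -6\right)^{2}\right) - \left(4 - 3\right)^{2} = \left(-156526 + \left(-210 + 6\right)^{2}\right) - 1^{2} = \left(-156526 + \left(-204\right)^{2}\right) - 1 = \left(-156526 + 41616\right) - 1 = -114910 - 1 = -114911$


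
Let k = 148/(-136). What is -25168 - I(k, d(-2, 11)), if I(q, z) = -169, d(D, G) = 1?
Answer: -24999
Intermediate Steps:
k = -37/34 (k = 148*(-1/136) = -37/34 ≈ -1.0882)
-25168 - I(k, d(-2, 11)) = -25168 - 1*(-169) = -25168 + 169 = -24999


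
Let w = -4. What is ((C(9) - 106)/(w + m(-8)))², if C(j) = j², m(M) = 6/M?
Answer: 10000/361 ≈ 27.701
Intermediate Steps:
((C(9) - 106)/(w + m(-8)))² = ((9² - 106)/(-4 + 6/(-8)))² = ((81 - 106)/(-4 + 6*(-⅛)))² = (-25/(-4 - ¾))² = (-25/(-19/4))² = (-25*(-4/19))² = (100/19)² = 10000/361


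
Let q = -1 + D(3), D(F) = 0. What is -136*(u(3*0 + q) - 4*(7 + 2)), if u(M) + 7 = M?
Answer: 5984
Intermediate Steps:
q = -1 (q = -1 + 0 = -1)
u(M) = -7 + M
-136*(u(3*0 + q) - 4*(7 + 2)) = -136*((-7 + (3*0 - 1)) - 4*(7 + 2)) = -136*((-7 + (0 - 1)) - 4*9) = -136*((-7 - 1) - 36) = -136*(-8 - 36) = -136*(-44) = 5984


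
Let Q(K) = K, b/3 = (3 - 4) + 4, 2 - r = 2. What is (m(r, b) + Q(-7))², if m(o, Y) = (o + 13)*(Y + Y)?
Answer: 51529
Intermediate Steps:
r = 0 (r = 2 - 1*2 = 2 - 2 = 0)
b = 9 (b = 3*((3 - 4) + 4) = 3*(-1 + 4) = 3*3 = 9)
m(o, Y) = 2*Y*(13 + o) (m(o, Y) = (13 + o)*(2*Y) = 2*Y*(13 + o))
(m(r, b) + Q(-7))² = (2*9*(13 + 0) - 7)² = (2*9*13 - 7)² = (234 - 7)² = 227² = 51529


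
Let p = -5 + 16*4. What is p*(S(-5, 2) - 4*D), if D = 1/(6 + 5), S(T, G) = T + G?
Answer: -2183/11 ≈ -198.45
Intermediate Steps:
p = 59 (p = -5 + 64 = 59)
S(T, G) = G + T
D = 1/11 ≈ 0.090909
p*(S(-5, 2) - 4*D) = 59*((2 - 5) - 4*1/11) = 59*(-3 - 4/11) = 59*(-37/11) = -2183/11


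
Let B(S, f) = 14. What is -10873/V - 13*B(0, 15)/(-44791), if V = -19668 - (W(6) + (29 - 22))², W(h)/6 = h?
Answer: 490928637/963767947 ≈ 0.50938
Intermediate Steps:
W(h) = 6*h
V = -21517 (V = -19668 - (6*6 + (29 - 22))² = -19668 - (36 + 7)² = -19668 - 1*43² = -19668 - 1*1849 = -19668 - 1849 = -21517)
-10873/V - 13*B(0, 15)/(-44791) = -10873/(-21517) - 13*14/(-44791) = -10873*(-1/21517) - 182*(-1/44791) = 10873/21517 + 182/44791 = 490928637/963767947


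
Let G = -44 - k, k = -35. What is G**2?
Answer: 81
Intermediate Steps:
G = -9 (G = -44 - 1*(-35) = -44 + 35 = -9)
G**2 = (-9)**2 = 81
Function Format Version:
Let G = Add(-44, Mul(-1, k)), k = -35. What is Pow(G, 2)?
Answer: 81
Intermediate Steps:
G = -9 (G = Add(-44, Mul(-1, -35)) = Add(-44, 35) = -9)
Pow(G, 2) = Pow(-9, 2) = 81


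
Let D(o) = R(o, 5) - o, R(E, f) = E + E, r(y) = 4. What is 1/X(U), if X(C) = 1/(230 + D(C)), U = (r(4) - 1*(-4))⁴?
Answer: 4326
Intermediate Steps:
R(E, f) = 2*E
D(o) = o (D(o) = 2*o - o = o)
U = 4096 (U = (4 - 1*(-4))⁴ = (4 + 4)⁴ = 8⁴ = 4096)
X(C) = 1/(230 + C)
1/X(U) = 1/(1/(230 + 4096)) = 1/(1/4326) = 4326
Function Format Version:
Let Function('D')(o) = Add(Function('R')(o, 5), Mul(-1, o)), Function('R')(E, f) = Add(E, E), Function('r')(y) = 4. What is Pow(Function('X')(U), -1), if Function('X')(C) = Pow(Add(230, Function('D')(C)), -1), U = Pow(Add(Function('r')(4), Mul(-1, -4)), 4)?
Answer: 4326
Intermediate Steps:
Function('R')(E, f) = Mul(2, E)
Function('D')(o) = o (Function('D')(o) = Add(Mul(2, o), Mul(-1, o)) = o)
U = 4096 (U = Pow(Add(4, Mul(-1, -4)), 4) = Pow(Add(4, 4), 4) = Pow(8, 4) = 4096)
Function('X')(C) = Pow(Add(230, C), -1)
Pow(Function('X')(U), -1) = Pow(Pow(Add(230, 4096), -1), -1) = Pow(Pow(4326, -1), -1) = Pow(Rational(1, 4326), -1) = 4326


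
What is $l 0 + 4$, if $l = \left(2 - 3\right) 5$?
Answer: $4$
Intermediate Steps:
$l = -5$ ($l = \left(-1\right) 5 = -5$)
$l 0 + 4 = \left(-5\right) 0 + 4 = 0 + 4 = 4$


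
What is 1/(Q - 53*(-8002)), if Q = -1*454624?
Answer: -1/30518 ≈ -3.2768e-5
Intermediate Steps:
Q = -454624
1/(Q - 53*(-8002)) = 1/(-454624 - 53*(-8002)) = 1/(-454624 + 424106) = 1/(-30518) = -1/30518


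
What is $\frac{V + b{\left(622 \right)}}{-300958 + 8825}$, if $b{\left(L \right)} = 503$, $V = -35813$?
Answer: $\frac{35310}{292133} \approx 0.12087$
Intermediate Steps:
$\frac{V + b{\left(622 \right)}}{-300958 + 8825} = \frac{-35813 + 503}{-300958 + 8825} = - \frac{35310}{-292133} = \left(-35310\right) \left(- \frac{1}{292133}\right) = \frac{35310}{292133}$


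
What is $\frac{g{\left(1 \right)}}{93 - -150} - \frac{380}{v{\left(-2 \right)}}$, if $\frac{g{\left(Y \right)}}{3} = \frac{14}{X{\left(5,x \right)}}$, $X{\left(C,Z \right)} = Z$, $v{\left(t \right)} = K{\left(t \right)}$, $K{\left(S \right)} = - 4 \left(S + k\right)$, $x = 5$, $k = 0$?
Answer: $- \frac{38447}{810} \approx -47.465$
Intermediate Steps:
$K{\left(S \right)} = - 4 S$ ($K{\left(S \right)} = - 4 \left(S + 0\right) = - 4 S$)
$v{\left(t \right)} = - 4 t$
$g{\left(Y \right)} = \frac{42}{5}$ ($g{\left(Y \right)} = 3 \cdot \frac{14}{5} = \frac{42}{5}$)
$\frac{g{\left(1 \right)}}{93 - -150} - \frac{380}{v{\left(-2 \right)}} = \frac{42}{5 \left(93 - -150\right)} - \frac{380}{\left(-4\right) \left(-2\right)} = \frac{42}{5 \left(93 + 150\right)} - \frac{380}{8} = \frac{42}{5 \cdot 243} - \frac{95}{2} = \frac{42}{5} \cdot \frac{1}{243} - \frac{95}{2} = \frac{14}{405} - \frac{95}{2} = - \frac{38447}{810}$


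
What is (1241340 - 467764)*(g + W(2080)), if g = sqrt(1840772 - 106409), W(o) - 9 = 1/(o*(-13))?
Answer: 23532085223/3380 + 2320728*sqrt(192707) ≈ 1.0257e+9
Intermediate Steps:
W(o) = 9 - 1/(13*o) (W(o) = 9 + 1/(o*(-13)) = 9 + 1/(-13*o) = 9 - 1/(13*o))
g = 3*sqrt(192707) (g = sqrt(1734363) = 3*sqrt(192707) ≈ 1317.0)
(1241340 - 467764)*(g + W(2080)) = (1241340 - 467764)*(3*sqrt(192707) + (9 - 1/13/2080)) = 773576*(3*sqrt(192707) + (9 - 1/13*1/2080)) = 773576*(3*sqrt(192707) + (9 - 1/27040)) = 773576*(3*sqrt(192707) + 243359/27040) = 773576*(243359/27040 + 3*sqrt(192707)) = 23532085223/3380 + 2320728*sqrt(192707)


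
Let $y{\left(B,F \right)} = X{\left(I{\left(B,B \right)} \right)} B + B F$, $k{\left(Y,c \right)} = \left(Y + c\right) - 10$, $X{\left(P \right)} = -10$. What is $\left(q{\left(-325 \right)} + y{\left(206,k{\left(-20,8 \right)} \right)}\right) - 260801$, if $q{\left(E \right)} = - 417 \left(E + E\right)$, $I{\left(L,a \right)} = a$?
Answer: $3657$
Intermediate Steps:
$k{\left(Y,c \right)} = -10 + Y + c$
$q{\left(E \right)} = - 834 E$ ($q{\left(E \right)} = - 417 \cdot 2 E = - 834 E$)
$y{\left(B,F \right)} = - 10 B + B F$
$\left(q{\left(-325 \right)} + y{\left(206,k{\left(-20,8 \right)} \right)}\right) - 260801 = \left(\left(-834\right) \left(-325\right) + 206 \left(-10 - 22\right)\right) - 260801 = \left(271050 + 206 \left(-10 - 22\right)\right) - 260801 = \left(271050 + 206 \left(-32\right)\right) - 260801 = \left(271050 - 6592\right) - 260801 = 264458 - 260801 = 3657$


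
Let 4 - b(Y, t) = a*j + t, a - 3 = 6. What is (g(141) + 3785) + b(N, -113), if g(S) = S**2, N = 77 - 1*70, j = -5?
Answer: 23828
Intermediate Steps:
N = 7 (N = 77 - 70 = 7)
a = 9 (a = 3 + 6 = 9)
b(Y, t) = 49 - t (b(Y, t) = 4 - (9*(-5) + t) = 4 - (-45 + t) = 4 + (45 - t) = 49 - t)
(g(141) + 3785) + b(N, -113) = (141**2 + 3785) + (49 - 1*(-113)) = (19881 + 3785) + (49 + 113) = 23666 + 162 = 23828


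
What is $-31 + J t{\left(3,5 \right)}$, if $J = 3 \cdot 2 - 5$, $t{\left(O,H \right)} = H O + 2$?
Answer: $-14$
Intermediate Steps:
$t{\left(O,H \right)} = 2 + H O$
$J = 1$ ($J = 6 - 5 = 1$)
$-31 + J t{\left(3,5 \right)} = -31 + 1 \left(2 + 5 \cdot 3\right) = -31 + 1 \left(2 + 15\right) = -31 + 1 \cdot 17 = -31 + 17 = -14$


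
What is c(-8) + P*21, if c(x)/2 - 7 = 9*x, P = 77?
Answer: 1487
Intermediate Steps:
c(x) = 14 + 18*x (c(x) = 14 + 2*(9*x) = 14 + 18*x)
c(-8) + P*21 = (14 + 18*(-8)) + 77*21 = (14 - 144) + 1617 = -130 + 1617 = 1487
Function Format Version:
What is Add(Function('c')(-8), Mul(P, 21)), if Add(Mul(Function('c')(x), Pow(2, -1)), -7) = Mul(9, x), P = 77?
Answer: 1487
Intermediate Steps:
Function('c')(x) = Add(14, Mul(18, x)) (Function('c')(x) = Add(14, Mul(2, Mul(9, x))) = Add(14, Mul(18, x)))
Add(Function('c')(-8), Mul(P, 21)) = Add(Add(14, Mul(18, -8)), Mul(77, 21)) = Add(Add(14, -144), 1617) = Add(-130, 1617) = 1487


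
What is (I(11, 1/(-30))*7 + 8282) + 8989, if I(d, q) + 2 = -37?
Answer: 16998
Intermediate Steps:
I(d, q) = -39 (I(d, q) = -2 - 37 = -39)
(I(11, 1/(-30))*7 + 8282) + 8989 = (-39*7 + 8282) + 8989 = (-273 + 8282) + 8989 = 8009 + 8989 = 16998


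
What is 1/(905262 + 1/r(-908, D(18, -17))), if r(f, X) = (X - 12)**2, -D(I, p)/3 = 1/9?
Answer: 1369/1239303687 ≈ 1.1047e-6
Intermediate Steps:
D(I, p) = -1/3 (D(I, p) = -3/9 = -3*1/9 = -1/3)
r(f, X) = (-12 + X)**2
1/(905262 + 1/r(-908, D(18, -17))) = 1/(905262 + 1/((-12 - 1/3)**2)) = 1/(905262 + 1/((-37/3)**2)) = 1/(905262 + 1/(1369/9)) = 1/(905262 + 9/1369) = 1/(1239303687/1369) = 1369/1239303687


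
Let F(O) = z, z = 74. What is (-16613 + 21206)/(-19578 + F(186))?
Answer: -4593/19504 ≈ -0.23549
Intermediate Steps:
F(O) = 74
(-16613 + 21206)/(-19578 + F(186)) = (-16613 + 21206)/(-19578 + 74) = 4593/(-19504) = 4593*(-1/19504) = -4593/19504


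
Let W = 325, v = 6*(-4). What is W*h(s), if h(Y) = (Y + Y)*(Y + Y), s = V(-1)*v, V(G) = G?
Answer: 748800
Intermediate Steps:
v = -24
s = 24 (s = -1*(-24) = 24)
h(Y) = 4*Y² (h(Y) = (2*Y)*(2*Y) = 4*Y²)
W*h(s) = 325*(4*24²) = 325*(4*576) = 325*2304 = 748800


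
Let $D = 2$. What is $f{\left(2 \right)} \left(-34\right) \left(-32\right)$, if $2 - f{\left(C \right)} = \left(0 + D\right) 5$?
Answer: $-8704$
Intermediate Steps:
$f{\left(C \right)} = -8$ ($f{\left(C \right)} = 2 - \left(0 + 2\right) 5 = 2 - 2 \cdot 5 = 2 - 10 = -8$)
$f{\left(2 \right)} \left(-34\right) \left(-32\right) = \left(-8\right) \left(-34\right) \left(-32\right) = 272 \left(-32\right) = -8704$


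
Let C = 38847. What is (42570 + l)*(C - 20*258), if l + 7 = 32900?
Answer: 2542122081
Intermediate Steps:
l = 32893 (l = -7 + 32900 = 32893)
(42570 + l)*(C - 20*258) = (42570 + 32893)*(38847 - 20*258) = 75463*(38847 - 5160) = 75463*33687 = 2542122081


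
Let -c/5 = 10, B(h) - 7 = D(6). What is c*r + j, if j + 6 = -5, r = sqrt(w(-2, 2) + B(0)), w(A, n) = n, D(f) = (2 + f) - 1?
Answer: -211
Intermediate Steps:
D(f) = 1 + f
B(h) = 14 (B(h) = 7 + (1 + 6) = 7 + 7 = 14)
r = 4 (r = sqrt(2 + 14) = sqrt(16) = 4)
c = -50 (c = -5*10 = -50)
j = -11 (j = -6 - 5 = -11)
c*r + j = -50*4 - 11 = -200 - 11 = -211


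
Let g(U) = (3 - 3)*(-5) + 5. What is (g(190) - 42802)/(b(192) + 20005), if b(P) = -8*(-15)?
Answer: -42797/20125 ≈ -2.1266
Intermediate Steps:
b(P) = 120
g(U) = 5 (g(U) = 0*(-5) + 5 = 0 + 5 = 5)
(g(190) - 42802)/(b(192) + 20005) = (5 - 42802)/(120 + 20005) = -42797/20125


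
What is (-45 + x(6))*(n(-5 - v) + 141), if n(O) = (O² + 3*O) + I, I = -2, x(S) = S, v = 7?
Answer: -9633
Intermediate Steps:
n(O) = -2 + O² + 3*O (n(O) = (O² + 3*O) - 2 = -2 + O² + 3*O)
(-45 + x(6))*(n(-5 - v) + 141) = (-45 + 6)*((-2 + (-5 - 1*7)² + 3*(-5 - 1*7)) + 141) = -39*((-2 + (-5 - 7)² + 3*(-5 - 7)) + 141) = -39*((-2 + (-12)² + 3*(-12)) + 141) = -39*((-2 + 144 - 36) + 141) = -39*(106 + 141) = -39*247 = -9633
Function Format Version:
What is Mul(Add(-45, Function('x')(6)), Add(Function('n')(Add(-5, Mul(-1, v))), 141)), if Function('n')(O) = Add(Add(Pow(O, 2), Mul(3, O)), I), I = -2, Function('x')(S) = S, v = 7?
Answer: -9633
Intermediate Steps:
Function('n')(O) = Add(-2, Pow(O, 2), Mul(3, O)) (Function('n')(O) = Add(Add(Pow(O, 2), Mul(3, O)), -2) = Add(-2, Pow(O, 2), Mul(3, O)))
Mul(Add(-45, Function('x')(6)), Add(Function('n')(Add(-5, Mul(-1, v))), 141)) = Mul(Add(-45, 6), Add(Add(-2, Pow(Add(-5, Mul(-1, 7)), 2), Mul(3, Add(-5, Mul(-1, 7)))), 141)) = Mul(-39, Add(Add(-2, Pow(Add(-5, -7), 2), Mul(3, Add(-5, -7))), 141)) = Mul(-39, Add(Add(-2, Pow(-12, 2), Mul(3, -12)), 141)) = Mul(-39, Add(Add(-2, 144, -36), 141)) = Mul(-39, Add(106, 141)) = Mul(-39, 247) = -9633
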